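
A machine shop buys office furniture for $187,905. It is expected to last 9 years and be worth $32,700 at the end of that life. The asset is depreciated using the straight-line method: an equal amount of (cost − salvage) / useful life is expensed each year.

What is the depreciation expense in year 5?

$17,245

Depreciable base = $187,905 − $32,700 = $155,205.
Annual expense = $155,205 / 9 = $17,245.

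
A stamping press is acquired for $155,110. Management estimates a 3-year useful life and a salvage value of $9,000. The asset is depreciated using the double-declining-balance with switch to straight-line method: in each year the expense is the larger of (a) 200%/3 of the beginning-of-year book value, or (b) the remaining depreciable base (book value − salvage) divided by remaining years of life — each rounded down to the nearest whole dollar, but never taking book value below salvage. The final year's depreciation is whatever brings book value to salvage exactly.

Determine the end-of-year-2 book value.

$17,235

Depreciable base = $155,110 − $9,000 = $146,110.
Year 1: DB = ⌊$155,110 × 200%/3⌋ = $103,406; SL = ⌊$146,110/3⌋ = $48,703 → take DB $103,406. Book value $51,704.
Year 2: DB = ⌊$51,704 × 200%/3⌋ = $34,469; SL = ⌊$42,704/2⌋ = $21,352 → take DB $34,469. Book value $17,235.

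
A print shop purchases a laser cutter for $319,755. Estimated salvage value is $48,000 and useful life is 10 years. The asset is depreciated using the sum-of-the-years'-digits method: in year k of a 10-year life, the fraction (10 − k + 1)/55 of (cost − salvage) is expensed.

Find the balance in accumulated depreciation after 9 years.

Depreciable base = $319,755 − $48,000 = $271,755.
Sum of the years' digits = 10+9+8+7+6+5+4+3+2+1 = 55.
Year 1: $271,755 × 10/55 = $49,410. Book value $270,345.
Year 2: $271,755 × 9/55 = $44,469. Book value $225,876.
Year 3: $271,755 × 8/55 = $39,528. Book value $186,348.
Year 4: $271,755 × 7/55 = $34,587. Book value $151,761.
Year 5: $271,755 × 6/55 = $29,646. Book value $122,115.
Year 6: $271,755 × 5/55 = $24,705. Book value $97,410.
Year 7: $271,755 × 4/55 = $19,764. Book value $77,646.
Year 8: $271,755 × 3/55 = $14,823. Book value $62,823.
Year 9: $271,755 × 2/55 = $9,882. Book value $52,941.
Accumulated through year 9 = $319,755 − $52,941 = $266,814.

$266,814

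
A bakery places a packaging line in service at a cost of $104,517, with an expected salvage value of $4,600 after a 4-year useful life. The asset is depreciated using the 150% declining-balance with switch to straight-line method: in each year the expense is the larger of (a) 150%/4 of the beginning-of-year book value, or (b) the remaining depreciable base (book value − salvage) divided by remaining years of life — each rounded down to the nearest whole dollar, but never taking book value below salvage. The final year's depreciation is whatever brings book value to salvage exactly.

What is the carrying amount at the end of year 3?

Depreciable base = $104,517 − $4,600 = $99,917.
Year 1: DB = ⌊$104,517 × 150%/4⌋ = $39,193; SL = ⌊$99,917/4⌋ = $24,979 → take DB $39,193. Book value $65,324.
Year 2: DB = ⌊$65,324 × 150%/4⌋ = $24,496; SL = ⌊$60,724/3⌋ = $20,241 → take DB $24,496. Book value $40,828.
Year 3: DB = ⌊$40,828 × 150%/4⌋ = $15,310; SL = ⌊$36,228/2⌋ = $18,114 → take SL $18,114. Book value $22,714.

$22,714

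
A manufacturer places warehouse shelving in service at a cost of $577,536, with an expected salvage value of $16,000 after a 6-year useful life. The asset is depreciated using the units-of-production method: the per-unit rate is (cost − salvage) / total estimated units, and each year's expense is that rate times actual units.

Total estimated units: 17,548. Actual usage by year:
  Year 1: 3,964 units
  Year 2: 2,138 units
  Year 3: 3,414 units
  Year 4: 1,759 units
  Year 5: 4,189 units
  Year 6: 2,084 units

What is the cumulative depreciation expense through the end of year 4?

$360,800

Depreciable base = $577,536 − $16,000 = $561,536.
Rate = $561,536 / 17,548 units = $32 per unit.
Year 1: 3,964 × $32 = $126,848. Book value $450,688.
Year 2: 2,138 × $32 = $68,416. Book value $382,272.
Year 3: 3,414 × $32 = $109,248. Book value $273,024.
Year 4: 1,759 × $32 = $56,288. Book value $216,736.
Accumulated through year 4 = $577,536 − $216,736 = $360,800.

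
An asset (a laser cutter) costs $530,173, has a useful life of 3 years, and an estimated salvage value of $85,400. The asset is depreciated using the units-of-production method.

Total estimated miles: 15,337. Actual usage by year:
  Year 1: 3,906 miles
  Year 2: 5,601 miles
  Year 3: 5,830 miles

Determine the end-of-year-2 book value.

$254,470

Depreciable base = $530,173 − $85,400 = $444,773.
Rate = $444,773 / 15,337 miles = $29 per mile.
Year 1: 3,906 × $29 = $113,274. Book value $416,899.
Year 2: 5,601 × $29 = $162,429. Book value $254,470.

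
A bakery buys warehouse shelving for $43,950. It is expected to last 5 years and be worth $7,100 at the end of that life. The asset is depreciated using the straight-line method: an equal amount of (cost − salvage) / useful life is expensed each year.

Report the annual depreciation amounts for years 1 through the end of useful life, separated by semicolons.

$7,370; $7,370; $7,370; $7,370; $7,370

Depreciable base = $43,950 − $7,100 = $36,850.
Annual expense = $36,850 / 5 = $7,370.
End of year 1: book value $36,580.
End of year 2: book value $29,210.
End of year 3: book value $21,840.
End of year 4: book value $14,470.
End of year 5: book value $7,100.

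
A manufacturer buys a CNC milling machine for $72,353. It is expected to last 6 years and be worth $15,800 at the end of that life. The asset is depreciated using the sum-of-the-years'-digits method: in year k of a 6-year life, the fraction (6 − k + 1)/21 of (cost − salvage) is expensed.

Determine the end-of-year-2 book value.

Depreciable base = $72,353 − $15,800 = $56,553.
Sum of the years' digits = 6+5+4+3+2+1 = 21.
Year 1: $56,553 × 6/21 = $16,158. Book value $56,195.
Year 2: $56,553 × 5/21 = $13,465. Book value $42,730.

$42,730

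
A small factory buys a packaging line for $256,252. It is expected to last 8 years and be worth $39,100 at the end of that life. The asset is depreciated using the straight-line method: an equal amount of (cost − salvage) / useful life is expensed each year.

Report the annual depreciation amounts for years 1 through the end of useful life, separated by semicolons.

$27,144; $27,144; $27,144; $27,144; $27,144; $27,144; $27,144; $27,144

Depreciable base = $256,252 − $39,100 = $217,152.
Annual expense = $217,152 / 8 = $27,144.
End of year 1: book value $229,108.
End of year 2: book value $201,964.
End of year 3: book value $174,820.
End of year 4: book value $147,676.
End of year 5: book value $120,532.
End of year 6: book value $93,388.
End of year 7: book value $66,244.
End of year 8: book value $39,100.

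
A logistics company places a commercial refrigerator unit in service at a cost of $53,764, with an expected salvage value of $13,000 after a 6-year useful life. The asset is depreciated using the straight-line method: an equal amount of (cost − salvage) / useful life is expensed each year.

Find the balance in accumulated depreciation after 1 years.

Depreciable base = $53,764 − $13,000 = $40,764.
Annual expense = $40,764 / 6 = $6,794.
End of year 1: book value $46,970.
Accumulated through year 1 = $53,764 − $46,970 = $6,794.

$6,794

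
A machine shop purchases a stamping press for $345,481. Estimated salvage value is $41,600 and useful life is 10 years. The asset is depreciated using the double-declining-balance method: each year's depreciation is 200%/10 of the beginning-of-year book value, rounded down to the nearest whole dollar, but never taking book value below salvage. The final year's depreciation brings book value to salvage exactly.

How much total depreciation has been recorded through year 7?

$273,027

Depreciable base = $345,481 − $41,600 = $303,881.
Year 1: ⌊$345,481 × 200%/10⌋ = $69,096. Book value $276,385.
Year 2: ⌊$276,385 × 200%/10⌋ = $55,277. Book value $221,108.
Year 3: ⌊$221,108 × 200%/10⌋ = $44,221. Book value $176,887.
Year 4: ⌊$176,887 × 200%/10⌋ = $35,377. Book value $141,510.
Year 5: ⌊$141,510 × 200%/10⌋ = $28,302. Book value $113,208.
Year 6: ⌊$113,208 × 200%/10⌋ = $22,641. Book value $90,567.
Year 7: ⌊$90,567 × 200%/10⌋ = $18,113. Book value $72,454.
Accumulated through year 7 = $345,481 − $72,454 = $273,027.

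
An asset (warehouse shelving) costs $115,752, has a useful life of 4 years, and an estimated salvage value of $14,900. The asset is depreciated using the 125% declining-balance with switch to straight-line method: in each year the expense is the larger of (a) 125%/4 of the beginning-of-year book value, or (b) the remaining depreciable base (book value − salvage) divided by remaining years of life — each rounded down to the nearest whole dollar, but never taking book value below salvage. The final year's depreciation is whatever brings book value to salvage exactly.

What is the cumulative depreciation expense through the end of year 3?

Depreciable base = $115,752 − $14,900 = $100,852.
Year 1: DB = ⌊$115,752 × 125%/4⌋ = $36,172; SL = ⌊$100,852/4⌋ = $25,213 → take DB $36,172. Book value $79,580.
Year 2: DB = ⌊$79,580 × 125%/4⌋ = $24,868; SL = ⌊$64,680/3⌋ = $21,560 → take DB $24,868. Book value $54,712.
Year 3: DB = ⌊$54,712 × 125%/4⌋ = $17,097; SL = ⌊$39,812/2⌋ = $19,906 → take SL $19,906. Book value $34,806.
Accumulated through year 3 = $115,752 − $34,806 = $80,946.

$80,946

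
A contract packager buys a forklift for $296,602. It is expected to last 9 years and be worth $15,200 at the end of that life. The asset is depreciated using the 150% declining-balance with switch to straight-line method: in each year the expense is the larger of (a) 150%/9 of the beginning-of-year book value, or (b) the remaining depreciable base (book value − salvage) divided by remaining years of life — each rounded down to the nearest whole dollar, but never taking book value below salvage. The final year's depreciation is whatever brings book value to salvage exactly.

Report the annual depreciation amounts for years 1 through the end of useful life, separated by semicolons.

Depreciable base = $296,602 − $15,200 = $281,402.
Year 1: DB = ⌊$296,602 × 150%/9⌋ = $49,433; SL = ⌊$281,402/9⌋ = $31,266 → take DB $49,433. Book value $247,169.
Year 2: DB = ⌊$247,169 × 150%/9⌋ = $41,194; SL = ⌊$231,969/8⌋ = $28,996 → take DB $41,194. Book value $205,975.
Year 3: DB = ⌊$205,975 × 150%/9⌋ = $34,329; SL = ⌊$190,775/7⌋ = $27,253 → take DB $34,329. Book value $171,646.
Year 4: DB = ⌊$171,646 × 150%/9⌋ = $28,607; SL = ⌊$156,446/6⌋ = $26,074 → take DB $28,607. Book value $143,039.
Year 5: DB = ⌊$143,039 × 150%/9⌋ = $23,839; SL = ⌊$127,839/5⌋ = $25,567 → take SL $25,567. Book value $117,472.
Year 6: DB = ⌊$117,472 × 150%/9⌋ = $19,578; SL = ⌊$102,272/4⌋ = $25,568 → take SL $25,568. Book value $91,904.
Year 7: DB = ⌊$91,904 × 150%/9⌋ = $15,317; SL = ⌊$76,704/3⌋ = $25,568 → take SL $25,568. Book value $66,336.
Year 8: DB = ⌊$66,336 × 150%/9⌋ = $11,056; SL = ⌊$51,136/2⌋ = $25,568 → take SL $25,568. Book value $40,768.
Year 9 (final): $40,768 − $15,200 = $25,568. Book value $15,200.

$49,433; $41,194; $34,329; $28,607; $25,567; $25,568; $25,568; $25,568; $25,568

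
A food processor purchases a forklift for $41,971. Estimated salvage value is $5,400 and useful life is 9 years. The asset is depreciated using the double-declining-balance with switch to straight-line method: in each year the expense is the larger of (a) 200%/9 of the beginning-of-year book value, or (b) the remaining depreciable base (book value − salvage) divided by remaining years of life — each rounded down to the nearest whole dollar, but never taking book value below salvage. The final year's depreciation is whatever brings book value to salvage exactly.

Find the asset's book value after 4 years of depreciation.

Depreciable base = $41,971 − $5,400 = $36,571.
Year 1: DB = ⌊$41,971 × 200%/9⌋ = $9,326; SL = ⌊$36,571/9⌋ = $4,063 → take DB $9,326. Book value $32,645.
Year 2: DB = ⌊$32,645 × 200%/9⌋ = $7,254; SL = ⌊$27,245/8⌋ = $3,405 → take DB $7,254. Book value $25,391.
Year 3: DB = ⌊$25,391 × 200%/9⌋ = $5,642; SL = ⌊$19,991/7⌋ = $2,855 → take DB $5,642. Book value $19,749.
Year 4: DB = ⌊$19,749 × 200%/9⌋ = $4,388; SL = ⌊$14,349/6⌋ = $2,391 → take DB $4,388. Book value $15,361.

$15,361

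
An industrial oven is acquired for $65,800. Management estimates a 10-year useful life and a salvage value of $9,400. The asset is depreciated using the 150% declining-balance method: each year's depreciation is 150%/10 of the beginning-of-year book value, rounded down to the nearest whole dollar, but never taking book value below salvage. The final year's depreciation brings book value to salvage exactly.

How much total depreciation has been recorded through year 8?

$47,868

Depreciable base = $65,800 − $9,400 = $56,400.
Year 1: ⌊$65,800 × 150%/10⌋ = $9,870. Book value $55,930.
Year 2: ⌊$55,930 × 150%/10⌋ = $8,389. Book value $47,541.
Year 3: ⌊$47,541 × 150%/10⌋ = $7,131. Book value $40,410.
Year 4: ⌊$40,410 × 150%/10⌋ = $6,061. Book value $34,349.
Year 5: ⌊$34,349 × 150%/10⌋ = $5,152. Book value $29,197.
Year 6: ⌊$29,197 × 150%/10⌋ = $4,379. Book value $24,818.
Year 7: ⌊$24,818 × 150%/10⌋ = $3,722. Book value $21,096.
Year 8: ⌊$21,096 × 150%/10⌋ = $3,164. Book value $17,932.
Accumulated through year 8 = $65,800 − $17,932 = $47,868.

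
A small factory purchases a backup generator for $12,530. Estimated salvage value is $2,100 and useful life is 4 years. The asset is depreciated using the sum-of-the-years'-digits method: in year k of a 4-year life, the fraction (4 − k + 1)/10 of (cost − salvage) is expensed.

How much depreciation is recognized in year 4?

$1,043

Depreciable base = $12,530 − $2,100 = $10,430.
Sum of the years' digits = 4+3+2+1 = 10.
Year 1: $10,430 × 4/10 = $4,172. Book value $8,358.
Year 2: $10,430 × 3/10 = $3,129. Book value $5,229.
Year 3: $10,430 × 2/10 = $2,086. Book value $3,143.
Year 4: $10,430 × 1/10 = $1,043. Book value $2,100.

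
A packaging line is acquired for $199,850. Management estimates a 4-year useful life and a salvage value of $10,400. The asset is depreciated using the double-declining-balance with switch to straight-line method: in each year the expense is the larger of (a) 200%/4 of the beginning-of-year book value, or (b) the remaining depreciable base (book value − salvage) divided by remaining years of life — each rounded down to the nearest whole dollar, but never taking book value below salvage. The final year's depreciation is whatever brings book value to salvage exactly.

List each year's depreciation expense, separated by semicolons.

$99,925; $49,962; $24,981; $14,582

Depreciable base = $199,850 − $10,400 = $189,450.
Year 1: DB = ⌊$199,850 × 200%/4⌋ = $99,925; SL = ⌊$189,450/4⌋ = $47,362 → take DB $99,925. Book value $99,925.
Year 2: DB = ⌊$99,925 × 200%/4⌋ = $49,962; SL = ⌊$89,525/3⌋ = $29,841 → take DB $49,962. Book value $49,963.
Year 3: DB = ⌊$49,963 × 200%/4⌋ = $24,981; SL = ⌊$39,563/2⌋ = $19,781 → take DB $24,981. Book value $24,982.
Year 4 (final): $24,982 − $10,400 = $14,582. Book value $10,400.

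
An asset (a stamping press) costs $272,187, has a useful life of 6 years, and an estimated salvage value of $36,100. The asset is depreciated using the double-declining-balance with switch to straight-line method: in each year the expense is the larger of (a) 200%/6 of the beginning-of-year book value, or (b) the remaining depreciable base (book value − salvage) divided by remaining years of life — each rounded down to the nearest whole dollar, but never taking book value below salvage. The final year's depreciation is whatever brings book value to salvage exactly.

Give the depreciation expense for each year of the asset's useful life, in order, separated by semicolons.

Depreciable base = $272,187 − $36,100 = $236,087.
Year 1: DB = ⌊$272,187 × 200%/6⌋ = $90,729; SL = ⌊$236,087/6⌋ = $39,347 → take DB $90,729. Book value $181,458.
Year 2: DB = ⌊$181,458 × 200%/6⌋ = $60,486; SL = ⌊$145,358/5⌋ = $29,071 → take DB $60,486. Book value $120,972.
Year 3: DB = ⌊$120,972 × 200%/6⌋ = $40,324; SL = ⌊$84,872/4⌋ = $21,218 → take DB $40,324. Book value $80,648.
Year 4: DB = ⌊$80,648 × 200%/6⌋ = $26,882; SL = ⌊$44,548/3⌋ = $14,849 → take DB $26,882. Book value $53,766.
Year 5: DB = ⌊$53,766 × 200%/6⌋ = $17,922; SL = ⌊$17,666/2⌋ = $8,833 → take DB $17,922, capped at $17,666. Book value $36,100.
Year 6 (final): $36,100 − $36,100 = $0. Book value $36,100.

$90,729; $60,486; $40,324; $26,882; $17,666; $0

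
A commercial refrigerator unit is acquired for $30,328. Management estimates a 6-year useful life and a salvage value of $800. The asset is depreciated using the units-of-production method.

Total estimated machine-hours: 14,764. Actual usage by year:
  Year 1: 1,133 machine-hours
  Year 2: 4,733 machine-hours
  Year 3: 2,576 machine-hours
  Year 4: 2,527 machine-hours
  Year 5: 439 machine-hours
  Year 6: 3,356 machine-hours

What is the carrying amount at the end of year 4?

Depreciable base = $30,328 − $800 = $29,528.
Rate = $29,528 / 14,764 machine-hours = $2 per machine-hour.
Year 1: 1,133 × $2 = $2,266. Book value $28,062.
Year 2: 4,733 × $2 = $9,466. Book value $18,596.
Year 3: 2,576 × $2 = $5,152. Book value $13,444.
Year 4: 2,527 × $2 = $5,054. Book value $8,390.

$8,390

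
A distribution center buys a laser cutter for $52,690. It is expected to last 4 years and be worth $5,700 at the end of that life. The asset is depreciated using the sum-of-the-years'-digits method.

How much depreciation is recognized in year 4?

Depreciable base = $52,690 − $5,700 = $46,990.
Sum of the years' digits = 4+3+2+1 = 10.
Year 1: $46,990 × 4/10 = $18,796. Book value $33,894.
Year 2: $46,990 × 3/10 = $14,097. Book value $19,797.
Year 3: $46,990 × 2/10 = $9,398. Book value $10,399.
Year 4: $46,990 × 1/10 = $4,699. Book value $5,700.

$4,699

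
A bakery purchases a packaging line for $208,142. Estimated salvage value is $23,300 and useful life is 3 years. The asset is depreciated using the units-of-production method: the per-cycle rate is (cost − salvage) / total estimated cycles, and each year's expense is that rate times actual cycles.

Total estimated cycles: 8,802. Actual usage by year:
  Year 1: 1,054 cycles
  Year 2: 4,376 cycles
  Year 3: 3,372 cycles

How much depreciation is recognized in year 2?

Depreciable base = $208,142 − $23,300 = $184,842.
Rate = $184,842 / 8,802 cycles = $21 per cycle.
Year 1: 1,054 × $21 = $22,134. Book value $186,008.
Year 2: 4,376 × $21 = $91,896. Book value $94,112.

$91,896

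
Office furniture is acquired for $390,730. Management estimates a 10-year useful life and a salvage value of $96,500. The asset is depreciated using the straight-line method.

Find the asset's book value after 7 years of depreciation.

Depreciable base = $390,730 − $96,500 = $294,230.
Annual expense = $294,230 / 10 = $29,423.
End of year 1: book value $361,307.
End of year 2: book value $331,884.
End of year 3: book value $302,461.
End of year 4: book value $273,038.
End of year 5: book value $243,615.
End of year 6: book value $214,192.
End of year 7: book value $184,769.

$184,769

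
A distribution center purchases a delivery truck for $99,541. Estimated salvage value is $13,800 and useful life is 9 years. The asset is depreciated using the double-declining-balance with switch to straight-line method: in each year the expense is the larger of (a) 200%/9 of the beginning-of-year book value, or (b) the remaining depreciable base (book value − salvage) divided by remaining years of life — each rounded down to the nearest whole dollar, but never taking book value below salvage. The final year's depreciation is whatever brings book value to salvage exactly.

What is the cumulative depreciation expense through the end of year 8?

Depreciable base = $99,541 − $13,800 = $85,741.
Year 1: DB = ⌊$99,541 × 200%/9⌋ = $22,120; SL = ⌊$85,741/9⌋ = $9,526 → take DB $22,120. Book value $77,421.
Year 2: DB = ⌊$77,421 × 200%/9⌋ = $17,204; SL = ⌊$63,621/8⌋ = $7,952 → take DB $17,204. Book value $60,217.
Year 3: DB = ⌊$60,217 × 200%/9⌋ = $13,381; SL = ⌊$46,417/7⌋ = $6,631 → take DB $13,381. Book value $46,836.
Year 4: DB = ⌊$46,836 × 200%/9⌋ = $10,408; SL = ⌊$33,036/6⌋ = $5,506 → take DB $10,408. Book value $36,428.
Year 5: DB = ⌊$36,428 × 200%/9⌋ = $8,095; SL = ⌊$22,628/5⌋ = $4,525 → take DB $8,095. Book value $28,333.
Year 6: DB = ⌊$28,333 × 200%/9⌋ = $6,296; SL = ⌊$14,533/4⌋ = $3,633 → take DB $6,296. Book value $22,037.
Year 7: DB = ⌊$22,037 × 200%/9⌋ = $4,897; SL = ⌊$8,237/3⌋ = $2,745 → take DB $4,897. Book value $17,140.
Year 8: DB = ⌊$17,140 × 200%/9⌋ = $3,808; SL = ⌊$3,340/2⌋ = $1,670 → take DB $3,808, capped at $3,340. Book value $13,800.
Accumulated through year 8 = $99,541 − $13,800 = $85,741.

$85,741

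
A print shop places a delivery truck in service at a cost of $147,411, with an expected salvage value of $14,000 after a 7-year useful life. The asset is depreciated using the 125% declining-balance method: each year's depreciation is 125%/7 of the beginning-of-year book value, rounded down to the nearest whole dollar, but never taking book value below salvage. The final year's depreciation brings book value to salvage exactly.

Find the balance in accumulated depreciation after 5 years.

$92,280

Depreciable base = $147,411 − $14,000 = $133,411.
Year 1: ⌊$147,411 × 125%/7⌋ = $26,323. Book value $121,088.
Year 2: ⌊$121,088 × 125%/7⌋ = $21,622. Book value $99,466.
Year 3: ⌊$99,466 × 125%/7⌋ = $17,761. Book value $81,705.
Year 4: ⌊$81,705 × 125%/7⌋ = $14,590. Book value $67,115.
Year 5: ⌊$67,115 × 125%/7⌋ = $11,984. Book value $55,131.
Accumulated through year 5 = $147,411 − $55,131 = $92,280.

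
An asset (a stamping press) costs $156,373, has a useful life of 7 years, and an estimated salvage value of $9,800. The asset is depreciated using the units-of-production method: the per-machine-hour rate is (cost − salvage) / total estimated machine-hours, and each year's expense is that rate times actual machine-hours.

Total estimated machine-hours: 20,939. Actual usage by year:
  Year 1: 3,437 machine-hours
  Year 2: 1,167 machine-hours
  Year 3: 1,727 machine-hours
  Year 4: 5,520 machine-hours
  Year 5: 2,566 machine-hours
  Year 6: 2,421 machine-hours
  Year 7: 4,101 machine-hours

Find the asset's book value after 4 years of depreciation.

Depreciable base = $156,373 − $9,800 = $146,573.
Rate = $146,573 / 20,939 machine-hours = $7 per machine-hour.
Year 1: 3,437 × $7 = $24,059. Book value $132,314.
Year 2: 1,167 × $7 = $8,169. Book value $124,145.
Year 3: 1,727 × $7 = $12,089. Book value $112,056.
Year 4: 5,520 × $7 = $38,640. Book value $73,416.

$73,416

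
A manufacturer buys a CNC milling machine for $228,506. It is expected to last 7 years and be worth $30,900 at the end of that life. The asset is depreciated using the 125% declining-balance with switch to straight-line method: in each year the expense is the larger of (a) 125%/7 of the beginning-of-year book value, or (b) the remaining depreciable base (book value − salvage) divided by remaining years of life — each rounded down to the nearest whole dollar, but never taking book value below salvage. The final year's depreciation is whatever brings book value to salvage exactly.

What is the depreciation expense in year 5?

Depreciable base = $228,506 − $30,900 = $197,606.
Year 1: DB = ⌊$228,506 × 125%/7⌋ = $40,804; SL = ⌊$197,606/7⌋ = $28,229 → take DB $40,804. Book value $187,702.
Year 2: DB = ⌊$187,702 × 125%/7⌋ = $33,518; SL = ⌊$156,802/6⌋ = $26,133 → take DB $33,518. Book value $154,184.
Year 3: DB = ⌊$154,184 × 125%/7⌋ = $27,532; SL = ⌊$123,284/5⌋ = $24,656 → take DB $27,532. Book value $126,652.
Year 4: DB = ⌊$126,652 × 125%/7⌋ = $22,616; SL = ⌊$95,752/4⌋ = $23,938 → take SL $23,938. Book value $102,714.
Year 5: DB = ⌊$102,714 × 125%/7⌋ = $18,341; SL = ⌊$71,814/3⌋ = $23,938 → take SL $23,938. Book value $78,776.

$23,938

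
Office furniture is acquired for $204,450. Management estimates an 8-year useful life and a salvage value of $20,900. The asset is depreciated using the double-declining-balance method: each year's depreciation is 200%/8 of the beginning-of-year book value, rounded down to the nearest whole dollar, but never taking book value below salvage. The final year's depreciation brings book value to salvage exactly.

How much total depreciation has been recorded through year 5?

$155,932

Depreciable base = $204,450 − $20,900 = $183,550.
Year 1: ⌊$204,450 × 200%/8⌋ = $51,112. Book value $153,338.
Year 2: ⌊$153,338 × 200%/8⌋ = $38,334. Book value $115,004.
Year 3: ⌊$115,004 × 200%/8⌋ = $28,751. Book value $86,253.
Year 4: ⌊$86,253 × 200%/8⌋ = $21,563. Book value $64,690.
Year 5: ⌊$64,690 × 200%/8⌋ = $16,172. Book value $48,518.
Accumulated through year 5 = $204,450 − $48,518 = $155,932.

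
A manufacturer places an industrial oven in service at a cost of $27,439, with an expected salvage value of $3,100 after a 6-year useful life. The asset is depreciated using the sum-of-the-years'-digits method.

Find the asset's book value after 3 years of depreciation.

Depreciable base = $27,439 − $3,100 = $24,339.
Sum of the years' digits = 6+5+4+3+2+1 = 21.
Year 1: $24,339 × 6/21 = $6,954. Book value $20,485.
Year 2: $24,339 × 5/21 = $5,795. Book value $14,690.
Year 3: $24,339 × 4/21 = $4,636. Book value $10,054.

$10,054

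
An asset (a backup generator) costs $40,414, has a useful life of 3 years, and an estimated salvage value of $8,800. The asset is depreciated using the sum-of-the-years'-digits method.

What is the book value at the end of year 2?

Depreciable base = $40,414 − $8,800 = $31,614.
Sum of the years' digits = 3+2+1 = 6.
Year 1: $31,614 × 3/6 = $15,807. Book value $24,607.
Year 2: $31,614 × 2/6 = $10,538. Book value $14,069.

$14,069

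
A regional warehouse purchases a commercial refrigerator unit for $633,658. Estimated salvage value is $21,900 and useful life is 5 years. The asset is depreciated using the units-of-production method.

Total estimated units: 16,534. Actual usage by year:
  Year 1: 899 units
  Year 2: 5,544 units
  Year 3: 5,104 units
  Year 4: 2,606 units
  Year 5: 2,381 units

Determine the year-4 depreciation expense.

$96,422

Depreciable base = $633,658 − $21,900 = $611,758.
Rate = $611,758 / 16,534 units = $37 per unit.
Year 1: 899 × $37 = $33,263. Book value $600,395.
Year 2: 5,544 × $37 = $205,128. Book value $395,267.
Year 3: 5,104 × $37 = $188,848. Book value $206,419.
Year 4: 2,606 × $37 = $96,422. Book value $109,997.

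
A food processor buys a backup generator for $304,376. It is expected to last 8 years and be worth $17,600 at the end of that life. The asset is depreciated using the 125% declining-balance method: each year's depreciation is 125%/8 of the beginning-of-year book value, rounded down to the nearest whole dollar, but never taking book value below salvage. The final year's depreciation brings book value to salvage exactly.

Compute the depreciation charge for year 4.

$28,567

Depreciable base = $304,376 − $17,600 = $286,776.
Year 1: ⌊$304,376 × 125%/8⌋ = $47,558. Book value $256,818.
Year 2: ⌊$256,818 × 125%/8⌋ = $40,127. Book value $216,691.
Year 3: ⌊$216,691 × 125%/8⌋ = $33,857. Book value $182,834.
Year 4: ⌊$182,834 × 125%/8⌋ = $28,567. Book value $154,267.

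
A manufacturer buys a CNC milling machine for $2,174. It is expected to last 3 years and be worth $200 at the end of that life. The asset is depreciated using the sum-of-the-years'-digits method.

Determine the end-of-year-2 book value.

Depreciable base = $2,174 − $200 = $1,974.
Sum of the years' digits = 3+2+1 = 6.
Year 1: $1,974 × 3/6 = $987. Book value $1,187.
Year 2: $1,974 × 2/6 = $658. Book value $529.

$529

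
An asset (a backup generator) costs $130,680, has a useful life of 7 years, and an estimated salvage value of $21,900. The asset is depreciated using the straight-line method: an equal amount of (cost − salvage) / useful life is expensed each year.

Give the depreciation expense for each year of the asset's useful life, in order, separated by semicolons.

$15,540; $15,540; $15,540; $15,540; $15,540; $15,540; $15,540

Depreciable base = $130,680 − $21,900 = $108,780.
Annual expense = $108,780 / 7 = $15,540.
End of year 1: book value $115,140.
End of year 2: book value $99,600.
End of year 3: book value $84,060.
End of year 4: book value $68,520.
End of year 5: book value $52,980.
End of year 6: book value $37,440.
End of year 7: book value $21,900.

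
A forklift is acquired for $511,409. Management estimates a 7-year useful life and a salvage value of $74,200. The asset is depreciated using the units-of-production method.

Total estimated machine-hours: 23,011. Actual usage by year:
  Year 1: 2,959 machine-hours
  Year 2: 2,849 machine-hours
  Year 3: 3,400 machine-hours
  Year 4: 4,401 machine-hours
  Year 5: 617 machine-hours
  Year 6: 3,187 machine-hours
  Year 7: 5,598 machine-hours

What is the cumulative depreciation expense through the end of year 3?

$174,952

Depreciable base = $511,409 − $74,200 = $437,209.
Rate = $437,209 / 23,011 machine-hours = $19 per machine-hour.
Year 1: 2,959 × $19 = $56,221. Book value $455,188.
Year 2: 2,849 × $19 = $54,131. Book value $401,057.
Year 3: 3,400 × $19 = $64,600. Book value $336,457.
Accumulated through year 3 = $511,409 − $336,457 = $174,952.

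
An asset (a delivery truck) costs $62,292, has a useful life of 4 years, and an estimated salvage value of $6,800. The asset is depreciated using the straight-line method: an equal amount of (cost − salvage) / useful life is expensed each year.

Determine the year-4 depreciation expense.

$13,873

Depreciable base = $62,292 − $6,800 = $55,492.
Annual expense = $55,492 / 4 = $13,873.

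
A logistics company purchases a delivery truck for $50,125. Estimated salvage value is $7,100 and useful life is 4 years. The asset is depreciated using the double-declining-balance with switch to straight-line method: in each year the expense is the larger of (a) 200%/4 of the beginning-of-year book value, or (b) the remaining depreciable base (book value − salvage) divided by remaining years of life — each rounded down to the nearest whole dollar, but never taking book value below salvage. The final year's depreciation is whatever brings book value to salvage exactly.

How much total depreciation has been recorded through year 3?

$43,025

Depreciable base = $50,125 − $7,100 = $43,025.
Year 1: DB = ⌊$50,125 × 200%/4⌋ = $25,062; SL = ⌊$43,025/4⌋ = $10,756 → take DB $25,062. Book value $25,063.
Year 2: DB = ⌊$25,063 × 200%/4⌋ = $12,531; SL = ⌊$17,963/3⌋ = $5,987 → take DB $12,531. Book value $12,532.
Year 3: DB = ⌊$12,532 × 200%/4⌋ = $6,266; SL = ⌊$5,432/2⌋ = $2,716 → take DB $6,266, capped at $5,432. Book value $7,100.
Accumulated through year 3 = $50,125 − $7,100 = $43,025.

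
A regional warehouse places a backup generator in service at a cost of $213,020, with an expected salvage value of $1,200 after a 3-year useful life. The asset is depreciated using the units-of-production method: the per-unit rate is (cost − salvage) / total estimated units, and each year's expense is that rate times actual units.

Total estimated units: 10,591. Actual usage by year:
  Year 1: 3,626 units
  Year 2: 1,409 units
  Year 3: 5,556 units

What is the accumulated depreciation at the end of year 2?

$100,700

Depreciable base = $213,020 − $1,200 = $211,820.
Rate = $211,820 / 10,591 units = $20 per unit.
Year 1: 3,626 × $20 = $72,520. Book value $140,500.
Year 2: 1,409 × $20 = $28,180. Book value $112,320.
Accumulated through year 2 = $213,020 − $112,320 = $100,700.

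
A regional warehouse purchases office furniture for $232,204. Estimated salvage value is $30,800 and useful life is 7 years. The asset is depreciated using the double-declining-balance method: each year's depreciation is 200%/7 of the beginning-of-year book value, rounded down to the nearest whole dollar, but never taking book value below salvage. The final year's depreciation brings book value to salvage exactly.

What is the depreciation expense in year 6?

Depreciable base = $232,204 − $30,800 = $201,404.
Year 1: ⌊$232,204 × 200%/7⌋ = $66,344. Book value $165,860.
Year 2: ⌊$165,860 × 200%/7⌋ = $47,388. Book value $118,472.
Year 3: ⌊$118,472 × 200%/7⌋ = $33,849. Book value $84,623.
Year 4: ⌊$84,623 × 200%/7⌋ = $24,178. Book value $60,445.
Year 5: ⌊$60,445 × 200%/7⌋ = $17,270. Book value $43,175.
Year 6: ⌊$43,175 × 200%/7⌋ = $12,335. Book value $30,840.

$12,335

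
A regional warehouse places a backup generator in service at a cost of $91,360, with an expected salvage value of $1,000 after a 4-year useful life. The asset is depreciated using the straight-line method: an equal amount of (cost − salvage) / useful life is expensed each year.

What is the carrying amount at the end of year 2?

Depreciable base = $91,360 − $1,000 = $90,360.
Annual expense = $90,360 / 4 = $22,590.
End of year 1: book value $68,770.
End of year 2: book value $46,180.

$46,180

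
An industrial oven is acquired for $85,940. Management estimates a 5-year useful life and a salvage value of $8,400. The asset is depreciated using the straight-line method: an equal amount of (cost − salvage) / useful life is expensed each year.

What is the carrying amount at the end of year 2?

$54,924

Depreciable base = $85,940 − $8,400 = $77,540.
Annual expense = $77,540 / 5 = $15,508.
End of year 1: book value $70,432.
End of year 2: book value $54,924.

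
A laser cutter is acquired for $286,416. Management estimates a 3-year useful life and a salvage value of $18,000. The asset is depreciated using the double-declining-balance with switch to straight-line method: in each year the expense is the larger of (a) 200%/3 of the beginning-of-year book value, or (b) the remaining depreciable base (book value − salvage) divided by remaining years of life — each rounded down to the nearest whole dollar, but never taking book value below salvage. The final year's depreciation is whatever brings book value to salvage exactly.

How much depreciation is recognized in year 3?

Depreciable base = $286,416 − $18,000 = $268,416.
Year 1: DB = ⌊$286,416 × 200%/3⌋ = $190,944; SL = ⌊$268,416/3⌋ = $89,472 → take DB $190,944. Book value $95,472.
Year 2: DB = ⌊$95,472 × 200%/3⌋ = $63,648; SL = ⌊$77,472/2⌋ = $38,736 → take DB $63,648. Book value $31,824.
Year 3 (final): $31,824 − $18,000 = $13,824. Book value $18,000.

$13,824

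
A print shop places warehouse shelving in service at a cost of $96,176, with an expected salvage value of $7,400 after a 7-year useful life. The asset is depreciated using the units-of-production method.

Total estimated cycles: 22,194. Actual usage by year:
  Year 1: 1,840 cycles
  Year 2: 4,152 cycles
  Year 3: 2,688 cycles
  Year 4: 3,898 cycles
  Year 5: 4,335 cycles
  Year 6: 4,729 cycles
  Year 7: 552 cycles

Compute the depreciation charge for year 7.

$2,208

Depreciable base = $96,176 − $7,400 = $88,776.
Rate = $88,776 / 22,194 cycles = $4 per cycle.
Year 1: 1,840 × $4 = $7,360. Book value $88,816.
Year 2: 4,152 × $4 = $16,608. Book value $72,208.
Year 3: 2,688 × $4 = $10,752. Book value $61,456.
Year 4: 3,898 × $4 = $15,592. Book value $45,864.
Year 5: 4,335 × $4 = $17,340. Book value $28,524.
Year 6: 4,729 × $4 = $18,916. Book value $9,608.
Year 7: 552 × $4 = $2,208. Book value $7,400.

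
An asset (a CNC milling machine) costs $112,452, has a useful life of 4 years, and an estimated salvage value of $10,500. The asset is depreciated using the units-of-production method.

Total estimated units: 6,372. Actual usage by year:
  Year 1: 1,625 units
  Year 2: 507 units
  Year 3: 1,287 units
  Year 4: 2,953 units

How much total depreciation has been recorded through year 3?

$54,704

Depreciable base = $112,452 − $10,500 = $101,952.
Rate = $101,952 / 6,372 units = $16 per unit.
Year 1: 1,625 × $16 = $26,000. Book value $86,452.
Year 2: 507 × $16 = $8,112. Book value $78,340.
Year 3: 1,287 × $16 = $20,592. Book value $57,748.
Accumulated through year 3 = $112,452 − $57,748 = $54,704.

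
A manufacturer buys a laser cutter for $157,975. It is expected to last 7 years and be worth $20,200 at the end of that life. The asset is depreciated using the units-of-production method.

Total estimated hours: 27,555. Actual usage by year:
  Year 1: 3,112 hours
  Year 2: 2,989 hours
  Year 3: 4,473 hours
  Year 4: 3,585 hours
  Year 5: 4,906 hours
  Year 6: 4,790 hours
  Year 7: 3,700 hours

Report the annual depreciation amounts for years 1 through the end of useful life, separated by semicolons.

$15,560; $14,945; $22,365; $17,925; $24,530; $23,950; $18,500

Depreciable base = $157,975 − $20,200 = $137,775.
Rate = $137,775 / 27,555 hours = $5 per hour.
Year 1: 3,112 × $5 = $15,560. Book value $142,415.
Year 2: 2,989 × $5 = $14,945. Book value $127,470.
Year 3: 4,473 × $5 = $22,365. Book value $105,105.
Year 4: 3,585 × $5 = $17,925. Book value $87,180.
Year 5: 4,906 × $5 = $24,530. Book value $62,650.
Year 6: 4,790 × $5 = $23,950. Book value $38,700.
Year 7: 3,700 × $5 = $18,500. Book value $20,200.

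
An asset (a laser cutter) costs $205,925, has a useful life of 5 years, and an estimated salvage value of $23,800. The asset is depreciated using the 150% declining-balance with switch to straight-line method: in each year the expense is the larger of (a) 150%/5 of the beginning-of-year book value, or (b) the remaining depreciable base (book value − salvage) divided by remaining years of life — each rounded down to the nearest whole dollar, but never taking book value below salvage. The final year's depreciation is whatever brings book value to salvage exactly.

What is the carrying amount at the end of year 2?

$100,904

Depreciable base = $205,925 − $23,800 = $182,125.
Year 1: DB = ⌊$205,925 × 150%/5⌋ = $61,777; SL = ⌊$182,125/5⌋ = $36,425 → take DB $61,777. Book value $144,148.
Year 2: DB = ⌊$144,148 × 150%/5⌋ = $43,244; SL = ⌊$120,348/4⌋ = $30,087 → take DB $43,244. Book value $100,904.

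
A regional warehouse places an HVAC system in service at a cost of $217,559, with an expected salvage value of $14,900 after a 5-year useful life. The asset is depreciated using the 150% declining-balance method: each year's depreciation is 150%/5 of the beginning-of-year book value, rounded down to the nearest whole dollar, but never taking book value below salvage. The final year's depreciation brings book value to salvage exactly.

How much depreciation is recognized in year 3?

Depreciable base = $217,559 − $14,900 = $202,659.
Year 1: ⌊$217,559 × 150%/5⌋ = $65,267. Book value $152,292.
Year 2: ⌊$152,292 × 150%/5⌋ = $45,687. Book value $106,605.
Year 3: ⌊$106,605 × 150%/5⌋ = $31,981. Book value $74,624.

$31,981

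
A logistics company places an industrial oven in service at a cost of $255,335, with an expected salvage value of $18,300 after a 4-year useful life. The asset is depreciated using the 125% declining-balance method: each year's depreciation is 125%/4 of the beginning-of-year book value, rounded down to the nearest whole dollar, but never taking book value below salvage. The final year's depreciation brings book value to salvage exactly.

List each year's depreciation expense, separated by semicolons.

Depreciable base = $255,335 − $18,300 = $237,035.
Year 1: ⌊$255,335 × 125%/4⌋ = $79,792. Book value $175,543.
Year 2: ⌊$175,543 × 125%/4⌋ = $54,857. Book value $120,686.
Year 3: ⌊$120,686 × 125%/4⌋ = $37,714. Book value $82,972.
Year 4 (final): $82,972 − $18,300 = $64,672. Book value $18,300.

$79,792; $54,857; $37,714; $64,672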